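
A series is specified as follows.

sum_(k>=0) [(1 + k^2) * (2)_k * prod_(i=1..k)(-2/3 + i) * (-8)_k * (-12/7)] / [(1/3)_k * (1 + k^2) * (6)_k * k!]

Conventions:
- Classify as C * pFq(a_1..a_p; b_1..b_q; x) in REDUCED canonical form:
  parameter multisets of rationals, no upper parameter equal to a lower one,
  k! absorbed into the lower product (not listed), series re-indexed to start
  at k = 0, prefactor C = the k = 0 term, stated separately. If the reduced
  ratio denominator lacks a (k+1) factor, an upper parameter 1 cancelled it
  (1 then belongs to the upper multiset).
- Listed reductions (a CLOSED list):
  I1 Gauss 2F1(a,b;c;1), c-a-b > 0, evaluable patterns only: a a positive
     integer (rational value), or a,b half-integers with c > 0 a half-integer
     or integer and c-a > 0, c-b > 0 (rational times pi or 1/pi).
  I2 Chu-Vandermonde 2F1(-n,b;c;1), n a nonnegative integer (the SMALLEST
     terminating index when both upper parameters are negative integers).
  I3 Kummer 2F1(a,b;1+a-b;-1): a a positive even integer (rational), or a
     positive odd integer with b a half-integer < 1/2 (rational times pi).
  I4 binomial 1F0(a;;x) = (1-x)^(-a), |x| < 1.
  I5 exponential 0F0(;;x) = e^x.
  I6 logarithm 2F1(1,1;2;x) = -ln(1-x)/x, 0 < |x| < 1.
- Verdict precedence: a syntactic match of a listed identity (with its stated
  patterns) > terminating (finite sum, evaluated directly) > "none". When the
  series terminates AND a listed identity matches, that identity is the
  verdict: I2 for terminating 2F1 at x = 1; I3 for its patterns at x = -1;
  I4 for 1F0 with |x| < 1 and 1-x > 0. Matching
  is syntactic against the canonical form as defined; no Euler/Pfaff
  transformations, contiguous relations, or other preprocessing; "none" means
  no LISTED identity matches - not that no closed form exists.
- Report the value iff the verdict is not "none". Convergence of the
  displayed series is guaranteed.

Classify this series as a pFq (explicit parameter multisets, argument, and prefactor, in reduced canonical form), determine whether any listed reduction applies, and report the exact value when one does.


This is -12/7 * 2F1(-8, 2; 6; 1) in reduced canonical form. Verdict: this is the Chu-Vandermonde identity I2 (terminating 2F1 at x = 1 with n = 8, b = 2, c = 6). Its exact value is -20/91.

The tell: t_0 = -12/7 here, and the running product (C = -12/7, x = 1) telescopes to a rising factorial.
Adjacent-term ratio: r(k) = 1 * (k-8) (k+2) / [(k+6) (k+1)] ; factor over Q: parameters, x = 1, and C = -12/7.


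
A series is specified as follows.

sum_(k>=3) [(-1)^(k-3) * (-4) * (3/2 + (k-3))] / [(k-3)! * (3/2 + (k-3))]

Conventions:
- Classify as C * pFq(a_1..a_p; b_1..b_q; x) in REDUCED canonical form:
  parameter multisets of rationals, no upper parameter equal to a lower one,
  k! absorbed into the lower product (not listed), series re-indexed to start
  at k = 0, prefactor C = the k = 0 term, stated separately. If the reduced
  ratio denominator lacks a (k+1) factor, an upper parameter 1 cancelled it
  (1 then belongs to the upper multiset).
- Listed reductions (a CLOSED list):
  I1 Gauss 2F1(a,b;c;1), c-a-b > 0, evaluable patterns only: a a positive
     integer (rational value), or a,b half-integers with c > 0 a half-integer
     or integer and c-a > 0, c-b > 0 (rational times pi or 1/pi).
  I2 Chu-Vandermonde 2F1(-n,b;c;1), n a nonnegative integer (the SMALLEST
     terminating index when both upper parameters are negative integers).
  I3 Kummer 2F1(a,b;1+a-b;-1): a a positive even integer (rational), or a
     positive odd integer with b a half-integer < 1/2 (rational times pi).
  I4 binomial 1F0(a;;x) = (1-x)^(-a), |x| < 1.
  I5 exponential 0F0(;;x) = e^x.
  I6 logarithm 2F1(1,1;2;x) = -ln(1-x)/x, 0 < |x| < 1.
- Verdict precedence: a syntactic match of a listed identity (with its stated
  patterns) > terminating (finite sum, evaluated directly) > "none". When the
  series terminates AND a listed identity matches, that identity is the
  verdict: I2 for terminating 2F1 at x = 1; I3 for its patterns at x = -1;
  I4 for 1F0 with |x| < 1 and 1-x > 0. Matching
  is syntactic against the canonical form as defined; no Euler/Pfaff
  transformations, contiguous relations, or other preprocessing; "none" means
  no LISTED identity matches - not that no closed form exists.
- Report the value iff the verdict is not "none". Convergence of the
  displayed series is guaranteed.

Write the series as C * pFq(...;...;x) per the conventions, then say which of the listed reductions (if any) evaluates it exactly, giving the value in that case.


Classification (C = -4): 0F0 with upper {-}, lower {-}, argument x = -1. Verdict: the I5 exponential reduction fires (the 0F0 exponential series at x = -1). Value: (-4) * e^(-1).

Key step: t_0 = -4 here, and striking the common factor k + 3/2 reduces the term (C = -4).
Ratio: r(k) = (-1) * 1 / [(k+1)] - poly over poly, x = (-1) from leading terms; C = -4 at k = 0.


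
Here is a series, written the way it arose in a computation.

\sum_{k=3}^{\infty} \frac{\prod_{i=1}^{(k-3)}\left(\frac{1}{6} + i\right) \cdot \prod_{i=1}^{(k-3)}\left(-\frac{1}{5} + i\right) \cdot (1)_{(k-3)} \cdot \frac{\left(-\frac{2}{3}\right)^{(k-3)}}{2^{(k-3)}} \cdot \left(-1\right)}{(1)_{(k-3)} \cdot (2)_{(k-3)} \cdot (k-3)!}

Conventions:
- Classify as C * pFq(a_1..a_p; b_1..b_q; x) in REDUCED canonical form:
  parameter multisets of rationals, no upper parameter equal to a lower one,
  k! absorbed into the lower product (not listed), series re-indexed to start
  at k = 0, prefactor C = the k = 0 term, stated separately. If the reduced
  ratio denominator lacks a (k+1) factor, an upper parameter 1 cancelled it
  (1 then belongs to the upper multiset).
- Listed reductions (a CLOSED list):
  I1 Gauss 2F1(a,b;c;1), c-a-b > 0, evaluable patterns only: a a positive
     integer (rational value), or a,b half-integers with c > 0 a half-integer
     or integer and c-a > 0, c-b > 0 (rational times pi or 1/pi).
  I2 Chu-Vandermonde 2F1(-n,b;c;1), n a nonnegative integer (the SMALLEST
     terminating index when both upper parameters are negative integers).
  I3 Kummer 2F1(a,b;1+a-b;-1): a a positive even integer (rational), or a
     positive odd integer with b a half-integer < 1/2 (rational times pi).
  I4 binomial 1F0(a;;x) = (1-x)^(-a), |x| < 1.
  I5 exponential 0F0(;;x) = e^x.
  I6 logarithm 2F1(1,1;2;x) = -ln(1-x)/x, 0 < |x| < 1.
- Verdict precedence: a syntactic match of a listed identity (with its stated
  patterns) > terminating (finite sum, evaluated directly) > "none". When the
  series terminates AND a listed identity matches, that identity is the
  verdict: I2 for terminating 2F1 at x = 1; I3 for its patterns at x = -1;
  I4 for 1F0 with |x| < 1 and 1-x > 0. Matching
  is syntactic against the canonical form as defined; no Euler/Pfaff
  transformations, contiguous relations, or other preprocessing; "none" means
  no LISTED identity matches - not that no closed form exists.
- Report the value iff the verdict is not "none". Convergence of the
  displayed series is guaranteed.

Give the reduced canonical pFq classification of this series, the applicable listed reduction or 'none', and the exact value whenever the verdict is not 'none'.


With C = -1: the canonical form is 2F1(\frac{4}{5}, \frac{7}{6}; 2; -\frac{1}{3}). Verdict: none - at argument -\frac{1}{3} the multisets {\frac{4}{5}, \frac{7}{6}} ; {2} match no listed identity.

First insight: x = -\frac{1}{3} and the two k-th powers (prefactor -1) combine into one argument.
Term ratio: r(k) = -\frac{1}{3} * (k+\frac{4}{5}) (k+\frac{7}{6}) / [(k+2) (k+1)] ; factor over Q: parameters, x = -\frac{1}{3}, and C = -1.


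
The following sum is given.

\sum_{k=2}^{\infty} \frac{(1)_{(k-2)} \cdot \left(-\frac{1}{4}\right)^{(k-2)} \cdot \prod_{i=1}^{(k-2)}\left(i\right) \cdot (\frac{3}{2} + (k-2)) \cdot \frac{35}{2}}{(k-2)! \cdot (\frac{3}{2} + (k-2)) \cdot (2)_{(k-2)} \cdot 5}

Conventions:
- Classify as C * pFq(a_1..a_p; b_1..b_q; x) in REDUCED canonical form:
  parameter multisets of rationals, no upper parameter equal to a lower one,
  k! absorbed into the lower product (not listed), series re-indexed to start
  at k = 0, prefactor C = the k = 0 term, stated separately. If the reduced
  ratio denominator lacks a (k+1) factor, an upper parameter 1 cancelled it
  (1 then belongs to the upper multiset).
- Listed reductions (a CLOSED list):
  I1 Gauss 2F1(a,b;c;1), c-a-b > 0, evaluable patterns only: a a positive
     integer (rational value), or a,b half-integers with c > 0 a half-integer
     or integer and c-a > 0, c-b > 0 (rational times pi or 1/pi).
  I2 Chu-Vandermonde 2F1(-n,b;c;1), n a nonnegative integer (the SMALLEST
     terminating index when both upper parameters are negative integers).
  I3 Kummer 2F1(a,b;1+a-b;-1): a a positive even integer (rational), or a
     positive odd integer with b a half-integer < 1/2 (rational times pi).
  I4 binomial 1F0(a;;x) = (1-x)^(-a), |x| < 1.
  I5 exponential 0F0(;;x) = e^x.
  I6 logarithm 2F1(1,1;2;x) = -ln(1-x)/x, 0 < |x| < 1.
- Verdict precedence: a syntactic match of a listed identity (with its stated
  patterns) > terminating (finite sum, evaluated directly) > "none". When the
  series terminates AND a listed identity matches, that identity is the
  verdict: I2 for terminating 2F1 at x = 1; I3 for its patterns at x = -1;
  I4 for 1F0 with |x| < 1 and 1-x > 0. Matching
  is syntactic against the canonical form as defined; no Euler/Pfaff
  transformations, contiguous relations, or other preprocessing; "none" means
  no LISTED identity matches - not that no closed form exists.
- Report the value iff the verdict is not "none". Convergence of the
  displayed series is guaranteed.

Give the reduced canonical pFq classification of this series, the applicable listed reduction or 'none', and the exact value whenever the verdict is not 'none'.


This is \frac{7}{2} * 2F1(1, 1; 2; -\frac{1}{4}) in reduced canonical form. Verdict at x = -\frac{1}{4}: the logarithmic series (I6) matches (the logarithm: parameters (1,1;2), x = -\frac{1}{4}). Sum: 14 \cdot \ln\left(\frac{5}{4}\right).

The tell: t_0 being \frac{7}{2}, k + 3/2 divides numerator and denominator alike; C = 7/2, x = -1/4 after cancelling.
Term ratio: r(k) = -\frac{1}{4} * (k+1) (k+1) / [(k+2) (k+1)] - rational; roots negated = parameters, x = -\frac{1}{4}, C = \frac{7}{2}.


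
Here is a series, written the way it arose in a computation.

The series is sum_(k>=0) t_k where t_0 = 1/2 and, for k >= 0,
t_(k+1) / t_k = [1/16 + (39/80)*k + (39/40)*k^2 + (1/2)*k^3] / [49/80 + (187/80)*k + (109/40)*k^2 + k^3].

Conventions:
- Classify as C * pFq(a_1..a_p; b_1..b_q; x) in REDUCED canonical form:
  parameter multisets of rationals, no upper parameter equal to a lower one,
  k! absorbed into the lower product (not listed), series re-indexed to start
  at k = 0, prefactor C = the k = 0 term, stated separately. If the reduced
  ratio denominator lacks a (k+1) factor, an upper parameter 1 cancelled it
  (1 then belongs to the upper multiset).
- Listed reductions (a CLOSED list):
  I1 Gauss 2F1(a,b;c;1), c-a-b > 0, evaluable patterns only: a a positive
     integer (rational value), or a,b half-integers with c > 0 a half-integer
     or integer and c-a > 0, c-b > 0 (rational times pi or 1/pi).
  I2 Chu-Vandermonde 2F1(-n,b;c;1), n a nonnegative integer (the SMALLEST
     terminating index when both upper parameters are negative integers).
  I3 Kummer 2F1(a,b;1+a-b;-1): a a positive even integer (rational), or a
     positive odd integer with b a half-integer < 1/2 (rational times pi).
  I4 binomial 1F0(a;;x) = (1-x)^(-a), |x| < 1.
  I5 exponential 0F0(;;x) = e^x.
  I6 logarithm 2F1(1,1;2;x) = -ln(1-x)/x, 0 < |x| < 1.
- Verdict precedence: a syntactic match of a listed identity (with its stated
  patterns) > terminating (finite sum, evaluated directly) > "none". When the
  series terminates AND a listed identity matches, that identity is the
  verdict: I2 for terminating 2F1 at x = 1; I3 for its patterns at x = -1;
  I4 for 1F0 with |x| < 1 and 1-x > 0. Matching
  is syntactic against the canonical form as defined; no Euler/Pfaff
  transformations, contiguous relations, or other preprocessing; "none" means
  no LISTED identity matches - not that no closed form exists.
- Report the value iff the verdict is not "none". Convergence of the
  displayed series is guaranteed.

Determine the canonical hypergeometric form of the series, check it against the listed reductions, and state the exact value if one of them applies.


Key observation: x = (1/2) and cancel k + 1/2 from the displayed ratio first; then C = 1/2.
Adjacent-term ratio: r(k) = (1/2) * (k+1/5) (k+5/4) / [(k+49/40) (k+1)] ; factor over Q: parameters, x = (1/2), and C = 1/2.

Prefactor 1/2, argument 1/2: 2F1 with upper {1/5, 5/4} over lower {49/40}. Verdict: none - at argument 1/2 the multisets {1/5, 5/4} ; {49/40} match no listed identity.


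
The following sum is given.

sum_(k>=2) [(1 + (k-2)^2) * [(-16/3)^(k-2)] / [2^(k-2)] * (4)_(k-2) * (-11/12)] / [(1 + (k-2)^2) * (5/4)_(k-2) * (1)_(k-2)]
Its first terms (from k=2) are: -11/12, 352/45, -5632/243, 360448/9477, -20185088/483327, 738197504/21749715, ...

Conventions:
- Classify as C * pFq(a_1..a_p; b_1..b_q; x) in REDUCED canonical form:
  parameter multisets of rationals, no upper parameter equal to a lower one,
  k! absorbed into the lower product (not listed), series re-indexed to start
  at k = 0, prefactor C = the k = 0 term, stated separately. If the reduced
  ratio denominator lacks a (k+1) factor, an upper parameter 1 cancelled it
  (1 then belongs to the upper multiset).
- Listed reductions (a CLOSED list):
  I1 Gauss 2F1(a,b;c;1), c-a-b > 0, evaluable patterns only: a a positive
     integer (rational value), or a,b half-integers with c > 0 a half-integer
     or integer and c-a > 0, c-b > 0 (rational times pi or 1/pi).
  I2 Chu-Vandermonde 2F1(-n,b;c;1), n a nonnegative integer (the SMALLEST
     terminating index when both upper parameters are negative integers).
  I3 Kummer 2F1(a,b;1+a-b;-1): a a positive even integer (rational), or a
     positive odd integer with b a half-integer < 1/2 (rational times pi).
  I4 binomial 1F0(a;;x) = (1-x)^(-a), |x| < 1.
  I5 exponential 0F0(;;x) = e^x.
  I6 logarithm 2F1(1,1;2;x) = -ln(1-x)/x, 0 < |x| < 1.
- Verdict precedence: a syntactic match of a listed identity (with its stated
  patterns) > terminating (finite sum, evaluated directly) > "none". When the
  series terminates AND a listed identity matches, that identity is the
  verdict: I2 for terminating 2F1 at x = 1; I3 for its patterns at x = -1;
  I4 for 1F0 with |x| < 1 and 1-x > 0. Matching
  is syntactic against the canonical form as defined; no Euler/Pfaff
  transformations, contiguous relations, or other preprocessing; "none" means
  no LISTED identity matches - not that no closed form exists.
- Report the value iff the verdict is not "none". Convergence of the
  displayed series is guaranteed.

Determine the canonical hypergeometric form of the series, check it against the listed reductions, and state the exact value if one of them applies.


Structural cue: with t_0 = -11/12, (1)_k (C = -11/12, x = -8/3) is k! itself.
Ratio: r(k) = (-8/3) * (k+4) / [(k+5/4) (k+1)] - rational in k. x = (-8/3); t_0 = -11/12; negate the roots.

x = -8/3 here; the reduced form reads 1F1, upper {4}, lower {5/4}, C = -11/12. Verdict: none here - no I1-I6 shape fits x = -8/3 with lower {5/4}.


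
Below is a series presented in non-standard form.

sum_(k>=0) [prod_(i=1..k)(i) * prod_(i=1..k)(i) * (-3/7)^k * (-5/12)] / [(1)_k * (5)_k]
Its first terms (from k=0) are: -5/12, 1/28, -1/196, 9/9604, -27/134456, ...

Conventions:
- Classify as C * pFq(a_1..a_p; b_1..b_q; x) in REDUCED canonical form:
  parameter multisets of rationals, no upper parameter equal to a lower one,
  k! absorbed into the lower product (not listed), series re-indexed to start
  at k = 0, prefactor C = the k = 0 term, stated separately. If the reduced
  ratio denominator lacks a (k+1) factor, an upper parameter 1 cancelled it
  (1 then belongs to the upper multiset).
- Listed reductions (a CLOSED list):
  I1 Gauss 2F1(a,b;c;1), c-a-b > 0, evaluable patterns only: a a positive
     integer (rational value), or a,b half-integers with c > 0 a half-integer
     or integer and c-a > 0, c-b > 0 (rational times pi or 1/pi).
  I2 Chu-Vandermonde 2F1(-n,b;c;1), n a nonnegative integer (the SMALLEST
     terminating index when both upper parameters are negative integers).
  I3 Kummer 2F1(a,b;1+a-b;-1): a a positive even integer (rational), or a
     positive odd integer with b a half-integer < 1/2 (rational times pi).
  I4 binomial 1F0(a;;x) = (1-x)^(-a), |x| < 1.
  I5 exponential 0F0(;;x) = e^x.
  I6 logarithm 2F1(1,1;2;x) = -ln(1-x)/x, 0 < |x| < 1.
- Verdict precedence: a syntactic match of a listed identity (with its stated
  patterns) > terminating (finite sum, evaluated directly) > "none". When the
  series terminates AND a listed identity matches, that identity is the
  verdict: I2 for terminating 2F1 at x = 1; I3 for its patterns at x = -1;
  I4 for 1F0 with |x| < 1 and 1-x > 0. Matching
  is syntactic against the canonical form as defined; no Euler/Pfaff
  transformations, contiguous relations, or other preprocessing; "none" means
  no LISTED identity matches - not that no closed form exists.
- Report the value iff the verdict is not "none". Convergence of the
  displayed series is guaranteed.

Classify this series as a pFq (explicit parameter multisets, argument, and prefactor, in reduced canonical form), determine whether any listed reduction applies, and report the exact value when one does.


Classification (C = -5/12): 2F1 with upper {1, 1}, lower {5}, argument x = -3/7. Verdict: none - this 2F1 at x = -3/7 matches no listed pattern, and upper {1, 1} holds no stopper.

Structural cue: x = (-3/7) and the running product (C = -5/12) telescopes to a rising factorial.
Adjacent-term ratio: r(k) = (-3/7) * (k+1) (k+1) / [(k+5) (k+1)] - rational in k. x = (-3/7); t_0 = -5/12; negate the roots.


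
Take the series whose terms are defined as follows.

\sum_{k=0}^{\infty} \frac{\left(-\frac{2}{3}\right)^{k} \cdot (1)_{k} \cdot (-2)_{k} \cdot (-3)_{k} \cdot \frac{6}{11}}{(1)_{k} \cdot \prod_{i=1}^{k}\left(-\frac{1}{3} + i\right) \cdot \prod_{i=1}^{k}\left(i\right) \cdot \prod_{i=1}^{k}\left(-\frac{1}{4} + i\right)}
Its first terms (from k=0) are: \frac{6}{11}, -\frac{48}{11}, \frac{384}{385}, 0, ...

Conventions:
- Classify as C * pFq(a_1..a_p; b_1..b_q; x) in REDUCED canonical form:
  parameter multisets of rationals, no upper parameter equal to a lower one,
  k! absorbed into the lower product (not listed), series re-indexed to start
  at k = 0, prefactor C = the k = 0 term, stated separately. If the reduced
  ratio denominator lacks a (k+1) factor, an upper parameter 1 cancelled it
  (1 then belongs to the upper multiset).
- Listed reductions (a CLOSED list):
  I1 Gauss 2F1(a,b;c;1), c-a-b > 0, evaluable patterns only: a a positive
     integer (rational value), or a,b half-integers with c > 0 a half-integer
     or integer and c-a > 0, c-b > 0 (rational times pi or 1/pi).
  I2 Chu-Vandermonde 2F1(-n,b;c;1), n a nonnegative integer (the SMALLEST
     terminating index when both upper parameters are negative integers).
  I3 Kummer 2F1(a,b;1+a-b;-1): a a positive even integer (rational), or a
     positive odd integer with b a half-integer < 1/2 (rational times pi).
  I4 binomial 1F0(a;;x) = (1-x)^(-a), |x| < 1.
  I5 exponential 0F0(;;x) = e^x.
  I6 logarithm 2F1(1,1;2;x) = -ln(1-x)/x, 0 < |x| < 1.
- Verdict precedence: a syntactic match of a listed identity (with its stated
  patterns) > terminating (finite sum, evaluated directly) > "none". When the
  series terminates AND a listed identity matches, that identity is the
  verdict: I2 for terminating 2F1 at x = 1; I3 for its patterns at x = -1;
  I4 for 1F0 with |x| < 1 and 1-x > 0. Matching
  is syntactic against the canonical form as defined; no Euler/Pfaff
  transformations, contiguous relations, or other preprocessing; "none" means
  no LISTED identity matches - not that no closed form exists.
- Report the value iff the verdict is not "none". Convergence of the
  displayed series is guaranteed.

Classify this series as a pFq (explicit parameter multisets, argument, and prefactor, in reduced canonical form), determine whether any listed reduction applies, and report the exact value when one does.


The tell: with t_0 = \frac{6}{11}, the lower running product (C = 6/11, x = -2/3) is a rising factorial.
Adjacent-term ratio: r(k) = -\frac{2}{3} * (k-3) (k-2) / [(k+\frac{2}{3}) (k+\frac{3}{4}) (k+1)] - rational; roots negated = parameters, x = -\frac{2}{3}, C = \frac{6}{11}.

This is \frac{6}{11} * 2F2(-3, -2; \frac{2}{3}, \frac{3}{4}; -\frac{2}{3}) in reduced canonical form. Verdict: terminating. (-2)_k vanishes past k = 2, leaving a 3-term sum, computed directly. Value: -\frac{1086}{385}.


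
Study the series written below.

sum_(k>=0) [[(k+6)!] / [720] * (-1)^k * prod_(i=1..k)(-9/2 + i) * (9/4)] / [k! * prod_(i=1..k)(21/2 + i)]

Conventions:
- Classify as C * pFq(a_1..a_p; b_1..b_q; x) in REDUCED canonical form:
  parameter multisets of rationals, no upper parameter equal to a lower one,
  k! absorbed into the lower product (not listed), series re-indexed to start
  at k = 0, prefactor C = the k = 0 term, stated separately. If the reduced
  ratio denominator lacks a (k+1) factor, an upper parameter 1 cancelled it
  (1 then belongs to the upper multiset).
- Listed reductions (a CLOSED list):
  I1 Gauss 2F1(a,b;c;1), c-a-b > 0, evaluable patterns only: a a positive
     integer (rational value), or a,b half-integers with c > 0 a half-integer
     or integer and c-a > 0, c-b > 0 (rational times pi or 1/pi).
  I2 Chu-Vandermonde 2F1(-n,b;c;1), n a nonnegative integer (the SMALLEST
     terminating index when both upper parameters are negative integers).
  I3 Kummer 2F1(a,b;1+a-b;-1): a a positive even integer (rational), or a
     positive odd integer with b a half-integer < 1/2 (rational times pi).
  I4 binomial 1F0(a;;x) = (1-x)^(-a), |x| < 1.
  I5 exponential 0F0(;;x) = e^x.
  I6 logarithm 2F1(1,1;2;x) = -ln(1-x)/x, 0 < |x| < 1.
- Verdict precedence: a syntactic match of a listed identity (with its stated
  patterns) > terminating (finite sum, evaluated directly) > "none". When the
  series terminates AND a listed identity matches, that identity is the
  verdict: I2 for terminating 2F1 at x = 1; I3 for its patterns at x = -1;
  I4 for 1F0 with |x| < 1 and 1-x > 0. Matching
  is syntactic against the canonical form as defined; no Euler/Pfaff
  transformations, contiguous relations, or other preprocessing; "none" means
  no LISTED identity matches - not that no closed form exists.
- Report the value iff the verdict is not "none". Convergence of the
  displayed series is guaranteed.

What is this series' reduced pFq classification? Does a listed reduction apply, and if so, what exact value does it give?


Prefactor 9/4, argument -1: 2F1 with upper {-7/2, 7} over lower {23/2}. Verdict: Kummer's theorem (I3) applies (x = -1; c = 23/2 equals 1+a-b for upper {-7/2, 7}: listed pattern). Sum: (130945815/33554432) * pi.

Key observation: t_0 = 9/4 here, and the factorial ratio (C = 9/4) (k+a-1)!/(a-1)! is a rising factorial (a)_k.
Term ratio: r(k) = (-1) * (k-7/2) (k+7) / [(k+23/2) (k+1)] - poly over poly, x = (-1) from leading terms; C = 9/4 at k = 0.


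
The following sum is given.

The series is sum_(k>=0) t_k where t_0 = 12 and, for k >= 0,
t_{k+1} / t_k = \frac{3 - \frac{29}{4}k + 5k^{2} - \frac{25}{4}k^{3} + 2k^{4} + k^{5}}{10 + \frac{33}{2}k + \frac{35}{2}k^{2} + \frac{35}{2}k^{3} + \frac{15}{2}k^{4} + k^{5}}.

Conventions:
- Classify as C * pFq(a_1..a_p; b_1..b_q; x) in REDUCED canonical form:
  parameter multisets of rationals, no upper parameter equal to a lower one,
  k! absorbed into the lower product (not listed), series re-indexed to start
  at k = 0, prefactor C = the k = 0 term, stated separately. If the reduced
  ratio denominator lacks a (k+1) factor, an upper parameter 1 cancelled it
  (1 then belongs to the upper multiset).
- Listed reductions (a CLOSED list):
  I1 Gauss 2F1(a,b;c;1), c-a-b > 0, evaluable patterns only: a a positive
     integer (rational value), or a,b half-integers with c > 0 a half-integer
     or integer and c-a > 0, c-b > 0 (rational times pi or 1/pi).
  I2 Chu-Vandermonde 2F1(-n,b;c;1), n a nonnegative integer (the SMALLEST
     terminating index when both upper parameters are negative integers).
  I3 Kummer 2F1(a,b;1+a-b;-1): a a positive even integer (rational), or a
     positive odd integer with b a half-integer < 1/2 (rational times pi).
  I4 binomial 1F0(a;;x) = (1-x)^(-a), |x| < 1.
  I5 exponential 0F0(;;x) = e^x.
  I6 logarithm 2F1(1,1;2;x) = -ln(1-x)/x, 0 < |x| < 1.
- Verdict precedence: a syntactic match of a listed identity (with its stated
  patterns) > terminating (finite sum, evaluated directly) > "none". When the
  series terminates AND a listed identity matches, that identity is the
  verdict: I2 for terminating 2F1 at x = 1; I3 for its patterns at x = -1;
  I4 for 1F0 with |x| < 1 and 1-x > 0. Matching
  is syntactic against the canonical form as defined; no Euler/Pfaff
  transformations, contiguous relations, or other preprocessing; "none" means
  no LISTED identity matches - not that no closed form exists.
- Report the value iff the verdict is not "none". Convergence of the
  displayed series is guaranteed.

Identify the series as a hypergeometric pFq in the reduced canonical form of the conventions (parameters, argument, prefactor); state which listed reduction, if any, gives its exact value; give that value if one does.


With C = 12: the canonical form is 2F1(-\frac{3}{2}, -\frac{1}{2}; \frac{5}{2}; 1). Verdict: the half-integer Gauss pattern (I1) matches (x = 1; upper {-\frac{3}{2}, -\frac{1}{2}} half-integers, c = \frac{5}{2} in the evaluable pattern). Hence: \frac{315}{64} \cdot \pi.

The tell: from the first term 12: the expanded ratio factors over Q; prefactor 12, roots give parameters.
Step ratio: r(k) = 1 * (k-\frac{3}{2}) (k-\frac{1}{2}) / [(k+\frac{5}{2}) (k+1)] - rational; roots negated = parameters, x = 1, C = 12.


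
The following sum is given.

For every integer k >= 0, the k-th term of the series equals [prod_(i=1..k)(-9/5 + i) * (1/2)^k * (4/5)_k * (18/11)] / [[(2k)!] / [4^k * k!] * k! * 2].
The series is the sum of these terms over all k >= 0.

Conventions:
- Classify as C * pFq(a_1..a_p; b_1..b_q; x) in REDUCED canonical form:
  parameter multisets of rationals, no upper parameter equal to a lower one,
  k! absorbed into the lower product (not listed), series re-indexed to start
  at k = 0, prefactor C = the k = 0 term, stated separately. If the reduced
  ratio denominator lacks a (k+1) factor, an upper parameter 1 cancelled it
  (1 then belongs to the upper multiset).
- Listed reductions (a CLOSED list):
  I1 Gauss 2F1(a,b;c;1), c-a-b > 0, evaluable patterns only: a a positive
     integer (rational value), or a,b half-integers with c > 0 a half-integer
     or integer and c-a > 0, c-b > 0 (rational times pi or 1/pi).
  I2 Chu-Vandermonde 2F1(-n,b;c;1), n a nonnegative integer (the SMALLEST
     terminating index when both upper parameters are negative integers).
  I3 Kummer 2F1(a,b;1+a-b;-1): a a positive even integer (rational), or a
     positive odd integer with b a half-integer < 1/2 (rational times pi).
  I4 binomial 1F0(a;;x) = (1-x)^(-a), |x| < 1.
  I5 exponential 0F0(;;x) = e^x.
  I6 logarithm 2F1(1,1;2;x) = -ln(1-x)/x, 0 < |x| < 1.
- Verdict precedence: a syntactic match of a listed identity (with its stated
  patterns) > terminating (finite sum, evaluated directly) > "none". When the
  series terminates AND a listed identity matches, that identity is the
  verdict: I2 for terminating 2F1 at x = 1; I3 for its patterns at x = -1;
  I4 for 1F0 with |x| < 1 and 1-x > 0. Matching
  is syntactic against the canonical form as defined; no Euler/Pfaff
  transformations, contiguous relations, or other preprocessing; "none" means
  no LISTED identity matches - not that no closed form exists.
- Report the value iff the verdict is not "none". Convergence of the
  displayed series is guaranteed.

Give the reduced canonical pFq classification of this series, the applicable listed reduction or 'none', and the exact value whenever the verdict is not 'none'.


This is 9/11 * 2F1(-4/5, 4/5; 1/2; 1/2) in reduced canonical form. Verdict: no listed reduction: x = 1/2 and upper {-4/5, 4/5} fail every I1-I6 pattern.

Structural cue: from the first term 9/11: the lower (2k)!/(4^k k!) block (C = 9/11, x = 1/2) is (1/2)_k.
Step ratio: r(k) = (1/2) * (k-4/5) (k+4/5) / [(k+1/2) (k+1)] - rational in k, leading ratio (1/2); with t_0 = 9/11, classification follows.


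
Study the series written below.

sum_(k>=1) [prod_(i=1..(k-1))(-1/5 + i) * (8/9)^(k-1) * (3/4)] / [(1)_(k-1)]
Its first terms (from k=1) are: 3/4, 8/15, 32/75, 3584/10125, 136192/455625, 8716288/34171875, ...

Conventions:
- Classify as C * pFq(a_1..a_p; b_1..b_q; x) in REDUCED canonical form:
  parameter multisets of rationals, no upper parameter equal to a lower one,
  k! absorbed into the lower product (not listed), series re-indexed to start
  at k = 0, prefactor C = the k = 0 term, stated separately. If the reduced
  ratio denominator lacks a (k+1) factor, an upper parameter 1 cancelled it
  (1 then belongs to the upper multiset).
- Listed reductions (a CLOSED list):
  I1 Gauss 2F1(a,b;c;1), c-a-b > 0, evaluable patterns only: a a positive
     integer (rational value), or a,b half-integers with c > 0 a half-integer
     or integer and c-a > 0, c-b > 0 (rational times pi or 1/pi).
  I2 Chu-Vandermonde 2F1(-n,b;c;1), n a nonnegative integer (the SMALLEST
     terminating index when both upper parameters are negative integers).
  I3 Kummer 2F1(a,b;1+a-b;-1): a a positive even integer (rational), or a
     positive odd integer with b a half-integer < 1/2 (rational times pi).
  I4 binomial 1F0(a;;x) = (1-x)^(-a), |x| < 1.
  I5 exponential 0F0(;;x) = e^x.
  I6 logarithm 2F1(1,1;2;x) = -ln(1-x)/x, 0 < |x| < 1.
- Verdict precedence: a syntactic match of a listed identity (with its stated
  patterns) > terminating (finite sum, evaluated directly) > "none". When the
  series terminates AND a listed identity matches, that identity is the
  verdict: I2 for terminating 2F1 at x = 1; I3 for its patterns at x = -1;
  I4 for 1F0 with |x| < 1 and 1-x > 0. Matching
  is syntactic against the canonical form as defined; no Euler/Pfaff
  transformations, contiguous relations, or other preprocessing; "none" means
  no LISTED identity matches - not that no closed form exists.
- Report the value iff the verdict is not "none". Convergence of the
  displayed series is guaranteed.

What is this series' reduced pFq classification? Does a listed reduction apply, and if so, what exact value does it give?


With C = 3/4: the canonical form is 1F0(4/5; -; 8/9). Verdict (x = 8/9): the binomial series (I4) applies (the 1F0 binomial series: exponent -4/5, x = 8/9). Its exact value is (3/4) * (1/9)^(-4/5).

Key step: from the first term 3/4: the running product (C = 3/4, x = 8/9) telescopes to a rising factorial.
Adjacent-term ratio: r(k) = (8/9) * (k+4/5) / [(k+1)] - poly over poly, x = (8/9) from leading terms; C = 3/4 at k = 0.


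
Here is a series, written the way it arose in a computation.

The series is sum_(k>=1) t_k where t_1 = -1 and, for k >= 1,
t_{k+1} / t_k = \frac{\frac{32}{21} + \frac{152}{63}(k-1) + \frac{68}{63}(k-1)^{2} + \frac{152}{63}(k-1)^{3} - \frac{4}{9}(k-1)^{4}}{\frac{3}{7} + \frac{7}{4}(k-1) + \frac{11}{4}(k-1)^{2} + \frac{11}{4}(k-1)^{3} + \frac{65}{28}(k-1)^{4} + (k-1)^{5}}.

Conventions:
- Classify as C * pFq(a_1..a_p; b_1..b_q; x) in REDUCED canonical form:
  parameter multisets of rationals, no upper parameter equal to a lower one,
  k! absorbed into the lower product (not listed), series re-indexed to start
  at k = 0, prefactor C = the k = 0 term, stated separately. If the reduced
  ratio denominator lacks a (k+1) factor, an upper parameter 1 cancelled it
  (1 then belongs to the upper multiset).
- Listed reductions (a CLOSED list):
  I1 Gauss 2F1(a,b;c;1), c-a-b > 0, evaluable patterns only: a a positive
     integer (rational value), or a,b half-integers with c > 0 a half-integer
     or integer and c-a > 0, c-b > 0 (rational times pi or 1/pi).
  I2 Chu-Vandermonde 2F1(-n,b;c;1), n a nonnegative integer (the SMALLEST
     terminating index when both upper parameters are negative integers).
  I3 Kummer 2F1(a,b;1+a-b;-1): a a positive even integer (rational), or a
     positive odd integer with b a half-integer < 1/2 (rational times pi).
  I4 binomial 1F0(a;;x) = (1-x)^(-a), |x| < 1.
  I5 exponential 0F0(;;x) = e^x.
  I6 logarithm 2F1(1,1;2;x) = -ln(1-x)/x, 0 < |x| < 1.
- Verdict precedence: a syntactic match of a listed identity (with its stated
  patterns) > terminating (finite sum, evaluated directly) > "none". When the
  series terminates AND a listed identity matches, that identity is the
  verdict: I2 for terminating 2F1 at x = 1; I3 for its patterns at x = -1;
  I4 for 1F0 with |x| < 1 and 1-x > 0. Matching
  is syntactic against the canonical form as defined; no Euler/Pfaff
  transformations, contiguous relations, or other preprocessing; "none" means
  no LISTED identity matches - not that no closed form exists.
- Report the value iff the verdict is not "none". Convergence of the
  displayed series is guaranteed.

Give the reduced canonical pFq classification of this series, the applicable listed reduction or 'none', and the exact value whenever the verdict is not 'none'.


Canonical form: C = -1 times 1F1 with upper {-6}, lower {\frac{3}{4}}, x = -\frac{4}{9}. Verdict: terminating at k = 6: the factor (-6)_k kills every later term; summing the 7 survivors is exact. Hence: -\frac{5910112885933}{804710619405}.

Key observation: t_0 being -1, roots of the ratio polynomials (prefactor -1) are the negated parameters.
Ratio: r(k) = -\frac{4}{9} * (k-6) / [(k+\frac{3}{4}) (k+1)] ; factor over Q: parameters, x = -\frac{4}{9}, and C = -1.


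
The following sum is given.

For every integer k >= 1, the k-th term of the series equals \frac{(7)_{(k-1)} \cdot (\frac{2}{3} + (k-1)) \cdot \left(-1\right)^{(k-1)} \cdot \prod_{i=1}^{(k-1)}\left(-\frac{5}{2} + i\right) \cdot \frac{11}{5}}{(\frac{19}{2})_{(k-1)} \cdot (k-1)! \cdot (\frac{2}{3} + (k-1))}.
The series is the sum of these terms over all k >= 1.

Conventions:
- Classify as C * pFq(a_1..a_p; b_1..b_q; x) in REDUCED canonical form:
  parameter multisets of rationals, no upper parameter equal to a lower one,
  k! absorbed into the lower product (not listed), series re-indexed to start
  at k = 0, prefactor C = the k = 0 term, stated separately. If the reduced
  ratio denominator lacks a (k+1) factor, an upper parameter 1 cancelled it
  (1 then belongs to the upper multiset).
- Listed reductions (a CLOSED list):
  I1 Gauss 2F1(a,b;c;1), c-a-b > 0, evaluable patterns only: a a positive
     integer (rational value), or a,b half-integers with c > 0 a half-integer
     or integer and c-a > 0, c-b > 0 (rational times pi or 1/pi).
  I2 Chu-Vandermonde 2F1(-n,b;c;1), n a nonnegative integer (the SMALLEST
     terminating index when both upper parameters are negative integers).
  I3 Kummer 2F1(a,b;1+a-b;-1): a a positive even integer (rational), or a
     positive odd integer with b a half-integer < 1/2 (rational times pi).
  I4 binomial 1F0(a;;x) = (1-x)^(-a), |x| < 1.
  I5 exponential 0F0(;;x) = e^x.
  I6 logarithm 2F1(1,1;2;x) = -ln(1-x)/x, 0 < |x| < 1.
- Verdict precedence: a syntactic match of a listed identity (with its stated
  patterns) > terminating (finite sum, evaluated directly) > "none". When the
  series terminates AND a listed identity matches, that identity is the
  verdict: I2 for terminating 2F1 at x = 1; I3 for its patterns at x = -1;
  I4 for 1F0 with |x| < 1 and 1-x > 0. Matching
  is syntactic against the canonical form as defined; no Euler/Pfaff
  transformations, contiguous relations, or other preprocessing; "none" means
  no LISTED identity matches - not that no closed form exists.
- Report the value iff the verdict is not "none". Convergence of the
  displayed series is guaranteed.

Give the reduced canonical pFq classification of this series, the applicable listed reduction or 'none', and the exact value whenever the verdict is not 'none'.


Prefactor \frac{11}{5}, argument -1: 2F1 with upper {-\frac{3}{2}, 7} over lower {\frac{19}{2}}. Verdict: Kummer's theorem (I3) fires (x = -1; c = \frac{19}{2} equals 1+a-b for upper {-\frac{3}{2}, 7}: listed pattern). Value: \frac{1684683}{1048576} \cdot \pi.

Key step: t_0 = \frac{11}{5} here, and the running product (C = 11/5, x = -1) telescopes to a rising factorial.
Consecutive-term ratio: r(k) = -1 * (k-\frac{3}{2}) (k+7) / [(k+\frac{19}{2}) (k+1)] - rational in k. x = -1; t_0 = \frac{11}{5}; negate the roots.


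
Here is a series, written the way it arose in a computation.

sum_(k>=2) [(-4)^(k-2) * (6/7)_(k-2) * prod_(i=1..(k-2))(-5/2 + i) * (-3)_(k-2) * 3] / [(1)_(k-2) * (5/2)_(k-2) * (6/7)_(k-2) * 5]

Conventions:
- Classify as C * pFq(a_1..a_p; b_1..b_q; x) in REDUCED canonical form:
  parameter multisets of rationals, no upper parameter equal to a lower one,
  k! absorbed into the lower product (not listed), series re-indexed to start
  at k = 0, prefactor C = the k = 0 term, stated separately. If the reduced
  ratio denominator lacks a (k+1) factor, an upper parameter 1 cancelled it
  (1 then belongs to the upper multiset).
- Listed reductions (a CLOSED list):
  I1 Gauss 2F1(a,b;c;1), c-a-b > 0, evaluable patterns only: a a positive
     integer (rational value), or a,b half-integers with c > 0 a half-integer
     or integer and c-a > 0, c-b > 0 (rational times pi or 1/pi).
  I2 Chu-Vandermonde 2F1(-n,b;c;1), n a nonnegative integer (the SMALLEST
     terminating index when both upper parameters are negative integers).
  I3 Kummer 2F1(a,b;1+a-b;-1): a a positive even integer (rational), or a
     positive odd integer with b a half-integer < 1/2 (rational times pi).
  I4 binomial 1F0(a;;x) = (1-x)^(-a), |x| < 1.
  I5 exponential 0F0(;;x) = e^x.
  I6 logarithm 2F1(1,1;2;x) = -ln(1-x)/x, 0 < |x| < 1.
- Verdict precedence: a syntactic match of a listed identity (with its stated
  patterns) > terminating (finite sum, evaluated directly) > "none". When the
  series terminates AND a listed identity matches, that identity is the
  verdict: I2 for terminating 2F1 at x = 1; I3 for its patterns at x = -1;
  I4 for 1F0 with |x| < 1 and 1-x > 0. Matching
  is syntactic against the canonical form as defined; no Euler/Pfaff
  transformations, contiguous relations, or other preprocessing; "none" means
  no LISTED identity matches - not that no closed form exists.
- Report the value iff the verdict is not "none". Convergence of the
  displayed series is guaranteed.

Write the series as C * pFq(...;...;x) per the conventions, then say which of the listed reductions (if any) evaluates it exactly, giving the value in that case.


x = -4 here; the reduced form reads 2F1, upper {-3, -3/2}, lower {5/2}, C = 3/5. Verdict: terminating at k = 3: the factor (-3)_k kills every later term; summing the 4 survivors is exact. Exact value: -31/35.

Key step: x = (-4) and (1)_k (C = 3/5, x = -4) is k! itself.
Adjacent-term ratio: r(k) = (-4) * (k-3) (k-3/2) / [(k+5/2) (k+1)] ; factor over Q: parameters, x = (-4), and C = 3/5.


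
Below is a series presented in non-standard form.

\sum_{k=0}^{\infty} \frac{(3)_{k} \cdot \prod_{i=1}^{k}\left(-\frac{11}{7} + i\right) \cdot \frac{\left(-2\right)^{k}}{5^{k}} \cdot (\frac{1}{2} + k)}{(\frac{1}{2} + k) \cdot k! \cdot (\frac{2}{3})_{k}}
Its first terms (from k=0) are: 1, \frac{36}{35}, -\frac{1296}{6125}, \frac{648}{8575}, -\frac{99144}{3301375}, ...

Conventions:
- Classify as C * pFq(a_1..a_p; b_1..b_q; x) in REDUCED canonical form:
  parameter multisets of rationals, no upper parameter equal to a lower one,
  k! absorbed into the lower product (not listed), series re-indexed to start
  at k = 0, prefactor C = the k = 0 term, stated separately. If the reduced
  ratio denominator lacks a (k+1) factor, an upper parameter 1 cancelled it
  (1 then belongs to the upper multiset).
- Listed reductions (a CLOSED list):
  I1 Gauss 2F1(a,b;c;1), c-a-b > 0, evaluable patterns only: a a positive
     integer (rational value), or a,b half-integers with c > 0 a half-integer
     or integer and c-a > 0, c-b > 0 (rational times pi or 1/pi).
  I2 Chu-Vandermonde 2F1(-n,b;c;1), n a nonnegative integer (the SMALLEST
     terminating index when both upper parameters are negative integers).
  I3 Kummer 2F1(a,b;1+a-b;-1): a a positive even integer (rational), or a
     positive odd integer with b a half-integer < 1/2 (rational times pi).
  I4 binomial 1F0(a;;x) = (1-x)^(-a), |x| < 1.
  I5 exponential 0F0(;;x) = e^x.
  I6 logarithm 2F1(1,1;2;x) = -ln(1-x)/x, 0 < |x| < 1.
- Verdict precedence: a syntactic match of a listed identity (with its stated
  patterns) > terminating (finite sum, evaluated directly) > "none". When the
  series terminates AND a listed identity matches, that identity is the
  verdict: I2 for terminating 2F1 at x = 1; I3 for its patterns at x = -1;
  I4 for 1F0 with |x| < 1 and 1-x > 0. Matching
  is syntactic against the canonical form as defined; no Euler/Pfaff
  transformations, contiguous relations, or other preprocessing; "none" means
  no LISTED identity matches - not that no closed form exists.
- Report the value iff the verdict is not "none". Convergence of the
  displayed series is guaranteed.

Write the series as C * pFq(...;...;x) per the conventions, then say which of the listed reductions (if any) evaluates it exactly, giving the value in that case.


x = -\frac{2}{5} here; the reduced form reads 2F1, upper {-\frac{4}{7}, 3}, lower {\frac{2}{3}}, C = 1. Verdict: none - this 2F1 at x = -\frac{2}{5} matches no listed pattern, and upper {-\frac{4}{7}, 3} holds no stopper.

The tell: from the first term 1: the running product (C = 1) telescopes to a rising factorial.
Consecutive-term ratio: r(k) = -\frac{2}{5} * (k-\frac{4}{7}) (k+3) / [(k+\frac{2}{3}) (k+1)] - rational in k, leading ratio -\frac{2}{5}; with t_0 = 1, classification follows.
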